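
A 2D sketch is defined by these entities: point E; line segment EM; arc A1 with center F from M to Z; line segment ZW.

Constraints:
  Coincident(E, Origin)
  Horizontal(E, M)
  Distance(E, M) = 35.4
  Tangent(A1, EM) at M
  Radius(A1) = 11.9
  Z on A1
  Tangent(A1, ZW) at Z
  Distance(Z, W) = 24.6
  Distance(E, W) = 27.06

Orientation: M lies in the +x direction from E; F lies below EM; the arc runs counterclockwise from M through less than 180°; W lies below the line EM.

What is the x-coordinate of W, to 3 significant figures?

11.2

E is at the origin; EM is horizontal with |EM| = 35.4 and M on the +x side, so M = (35.4, 0.00). Tangency of A1 to EM means the radius FM is perpendicular to EM, so F = M + (0, -11.9) = (35.4, -11.9). Since FZ ⟂ ZW (tangency), |FW| = √(11.9² + 24.6²) = 27.3 regardless of where Z sits on A1. So W lies on both circle(E, 27.06) and circle(F, 27.3); the below-EM intersection is W = (11.2, -24.6). Z is the foot of the tangent from W: Z = (25.8, -4.83).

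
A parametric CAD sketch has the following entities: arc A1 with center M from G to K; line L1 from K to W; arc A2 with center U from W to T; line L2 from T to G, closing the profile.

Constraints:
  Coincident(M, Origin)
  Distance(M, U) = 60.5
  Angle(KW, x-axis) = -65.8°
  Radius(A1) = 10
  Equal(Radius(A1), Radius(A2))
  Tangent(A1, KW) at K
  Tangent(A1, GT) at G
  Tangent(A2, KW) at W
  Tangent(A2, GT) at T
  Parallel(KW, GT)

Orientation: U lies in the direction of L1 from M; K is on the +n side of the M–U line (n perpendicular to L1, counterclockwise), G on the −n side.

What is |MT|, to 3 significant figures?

61.3

Tangency of A1 to both parallel lines with radius 10.0 puts K and G at M ± 10.0·n: K = (9.12, 4.10), G = (-9.12, -4.10). Equal radii place W and T the same way about U: W = U + 10.0·n = (33.9, -51.1), T = U − 10.0·n = (15.7, -59.3). Then |MT| = |T − M| = 61.3.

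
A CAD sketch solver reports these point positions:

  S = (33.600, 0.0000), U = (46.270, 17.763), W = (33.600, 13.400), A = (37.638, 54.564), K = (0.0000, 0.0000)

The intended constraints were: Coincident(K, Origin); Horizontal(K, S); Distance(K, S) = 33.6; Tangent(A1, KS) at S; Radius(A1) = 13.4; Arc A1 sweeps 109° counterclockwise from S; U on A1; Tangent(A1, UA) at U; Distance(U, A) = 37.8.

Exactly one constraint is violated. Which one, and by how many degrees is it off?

Tangent(A1, UA) at U — off by 5.80°.

K = (0.00, 0.00) ✓; K.y = 0.00, S.y = 0.00 ✓; |KS| = 33.60 ✓; ∠(WS, SK) = 90.00° ✓; |WS| = 13.40 ✓; bearing(W→U) − bearing(W→S) = 109.0° ✓; |WU| = 13.40 ✓; ∠(WU, UA) = 95.80° ✗; |UA| = 37.80 ✓.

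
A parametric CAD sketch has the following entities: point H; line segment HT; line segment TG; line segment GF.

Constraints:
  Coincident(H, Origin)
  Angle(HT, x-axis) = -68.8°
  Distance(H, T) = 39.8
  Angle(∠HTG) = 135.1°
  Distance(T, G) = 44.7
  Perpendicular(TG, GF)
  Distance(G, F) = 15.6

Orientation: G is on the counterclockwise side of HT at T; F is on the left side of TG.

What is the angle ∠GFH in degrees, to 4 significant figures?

99.73°

H is at the origin; HT runs at -68.8° with length 39.8, so T = 39.8·(cos -68.8°, sin -68.8°) = (14.39, -37.11). ∠HTG = 135.1°, so TG runs at -68.8° + (180° − 135.1°) = -23.90° from the x-axis; with |TG| = 44.7, G = T + 44.7·(cos -23.90°, sin -23.90°) = (55.26, -55.22). The perpendicularity gives GF at right angles to TG; with |GF| = 15.6 on the left of TG, F = G + 15.6·(0.4051, 0.9143) = (61.58, -40.95). Then cos ∠GFH = FG·FH / (|FG||FH|), giving 99.73°.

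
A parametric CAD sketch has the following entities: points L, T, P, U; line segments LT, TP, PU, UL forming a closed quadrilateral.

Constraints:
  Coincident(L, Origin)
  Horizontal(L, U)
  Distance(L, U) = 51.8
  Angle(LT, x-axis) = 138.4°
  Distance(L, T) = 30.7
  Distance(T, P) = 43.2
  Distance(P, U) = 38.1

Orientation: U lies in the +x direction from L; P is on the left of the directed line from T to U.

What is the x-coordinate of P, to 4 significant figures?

20.23

Checks: |TP| = 43.20 ✓; |PU| = 38.10 ✓.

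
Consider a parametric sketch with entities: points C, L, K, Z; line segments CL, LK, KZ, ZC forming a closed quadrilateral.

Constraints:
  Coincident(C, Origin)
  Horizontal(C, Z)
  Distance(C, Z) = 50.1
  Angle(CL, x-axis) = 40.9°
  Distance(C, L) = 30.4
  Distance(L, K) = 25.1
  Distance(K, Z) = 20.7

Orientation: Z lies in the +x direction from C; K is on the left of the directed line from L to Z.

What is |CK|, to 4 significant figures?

52.30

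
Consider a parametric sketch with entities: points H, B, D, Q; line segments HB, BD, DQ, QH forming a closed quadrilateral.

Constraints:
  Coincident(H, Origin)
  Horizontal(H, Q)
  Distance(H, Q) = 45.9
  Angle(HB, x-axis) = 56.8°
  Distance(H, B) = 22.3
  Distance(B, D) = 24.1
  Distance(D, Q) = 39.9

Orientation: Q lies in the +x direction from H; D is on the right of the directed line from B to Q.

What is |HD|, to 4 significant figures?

7.841

Checks: |HQ| = 45.90 ✓; |HB| = 22.30 ✓; |BD| = 24.10 ✓; |DQ| = 39.90 ✓.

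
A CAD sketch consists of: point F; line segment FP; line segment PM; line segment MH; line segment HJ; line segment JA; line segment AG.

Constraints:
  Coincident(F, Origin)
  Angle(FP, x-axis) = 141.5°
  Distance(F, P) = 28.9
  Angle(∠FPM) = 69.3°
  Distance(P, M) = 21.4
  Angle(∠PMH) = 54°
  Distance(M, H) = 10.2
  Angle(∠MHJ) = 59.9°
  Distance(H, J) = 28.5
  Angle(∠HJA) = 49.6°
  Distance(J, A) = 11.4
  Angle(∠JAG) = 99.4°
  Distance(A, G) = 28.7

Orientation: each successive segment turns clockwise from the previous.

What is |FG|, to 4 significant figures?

13.16

F is at the origin; FP runs at 141.5° with length 28.9, so P = (-22.62, 17.99). ∠FPM = 69.3° gives PM at 30.80° from the x-axis; with |PM| = 21.4, M = (-4.236, 28.95). ∠PMH = 54.0° gives MH at -95.20° from the x-axis; with |MH| = 10.2, H = (-5.160, 18.79). ∠MHJ = 59.9° gives HJ at 144.7° from the x-axis; with |HJ| = 28.5, J = (-28.42, 35.26). ∠HJA = 49.6° gives JA at 14.30° from the x-axis; with |JA| = 11.4, A = (-17.37, 38.08). ∠JAG = 99.4° gives AG at -66.30° from the x-axis; with |AG| = 28.7, G = (-5.837, 11.80). Then |FG| = |G − F| = 13.16.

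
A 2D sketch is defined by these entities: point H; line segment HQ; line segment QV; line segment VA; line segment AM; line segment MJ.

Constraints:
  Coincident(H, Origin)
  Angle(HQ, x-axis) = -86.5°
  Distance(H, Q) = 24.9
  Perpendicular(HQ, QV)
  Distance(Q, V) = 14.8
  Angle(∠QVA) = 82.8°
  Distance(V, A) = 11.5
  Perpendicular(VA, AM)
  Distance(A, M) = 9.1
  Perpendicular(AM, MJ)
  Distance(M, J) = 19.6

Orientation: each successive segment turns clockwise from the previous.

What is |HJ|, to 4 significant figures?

34.75

H is at the origin; HQ runs at -86.5° with length 24.9, so Q = (1.520, -24.85). The perpendicularity gives QV at right angles to HQ, so QV runs at -176.5°; with |QV| = 14.8, V = (-13.25, -25.76). ∠QVA = 82.8° gives VA at 86.30° from the x-axis; with |VA| = 11.5, A = (-12.51, -14.28). VA ⟂ AM, so AM runs at -3.700°; with |AM| = 9.1, M = (-3.429, -14.87). AM is perpendicular to MJ, so MJ runs at -93.70°; with |MJ| = 19.6, J = (-4.694, -34.43). Then |HJ| = |J − H| = 34.75.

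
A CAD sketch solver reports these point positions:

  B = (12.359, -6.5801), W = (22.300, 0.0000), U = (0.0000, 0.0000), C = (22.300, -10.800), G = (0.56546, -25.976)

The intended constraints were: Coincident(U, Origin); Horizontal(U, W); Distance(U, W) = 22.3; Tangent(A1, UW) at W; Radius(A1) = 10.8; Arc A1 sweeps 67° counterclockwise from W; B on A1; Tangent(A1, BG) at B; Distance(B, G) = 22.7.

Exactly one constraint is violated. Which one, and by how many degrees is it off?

Tangent(A1, BG) at B — off by 8.30°.

U = (0.00, 0.00) ✓; U.y = 0.00, W.y = 0.00 ✓; |UW| = 22.30 ✓; ∠(CW, WU) = 90.00° ✓; |CW| = 10.80 ✓; bearing(C→B) − bearing(C→W) = 67.00° ✓; |CB| = 10.80 ✓; ∠(CB, BG) = 98.30° ✗; |BG| = 22.70 ✓.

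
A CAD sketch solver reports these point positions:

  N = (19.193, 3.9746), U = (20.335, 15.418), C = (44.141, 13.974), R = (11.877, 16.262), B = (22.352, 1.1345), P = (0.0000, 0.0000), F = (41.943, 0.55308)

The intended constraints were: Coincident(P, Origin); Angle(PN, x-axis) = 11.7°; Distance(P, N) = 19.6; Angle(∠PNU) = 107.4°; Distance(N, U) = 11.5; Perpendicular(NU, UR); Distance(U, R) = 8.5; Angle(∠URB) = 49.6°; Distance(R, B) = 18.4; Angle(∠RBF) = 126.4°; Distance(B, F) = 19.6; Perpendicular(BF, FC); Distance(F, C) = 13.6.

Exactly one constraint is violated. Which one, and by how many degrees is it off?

Perpendicular(BF, FC) — off by 7.60°.

P = (0.00, 0.00) ✓; PN at 11.70° ✓; |PN| = 19.60 ✓; ∠PNU = 107.4° ✓; |NU| = 11.50 ✓; ∠(NU, UR) = 90.00° ✓; |UR| = 8.500 ✓; ∠URB = 49.60° ✓; |RB| = 18.40 ✓; ∠RBF = 126.4° ✓; |BF| = 19.60 ✓; ∠(BF, FC) = 82.40° ✗; |FC| = 13.60 ✓.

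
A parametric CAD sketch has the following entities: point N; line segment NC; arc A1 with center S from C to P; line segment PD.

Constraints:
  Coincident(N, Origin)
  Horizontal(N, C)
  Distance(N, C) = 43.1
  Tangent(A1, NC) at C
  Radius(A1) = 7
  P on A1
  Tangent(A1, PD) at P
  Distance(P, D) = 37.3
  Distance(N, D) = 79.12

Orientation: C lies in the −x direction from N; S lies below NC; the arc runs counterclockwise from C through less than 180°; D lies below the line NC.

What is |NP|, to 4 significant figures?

48.39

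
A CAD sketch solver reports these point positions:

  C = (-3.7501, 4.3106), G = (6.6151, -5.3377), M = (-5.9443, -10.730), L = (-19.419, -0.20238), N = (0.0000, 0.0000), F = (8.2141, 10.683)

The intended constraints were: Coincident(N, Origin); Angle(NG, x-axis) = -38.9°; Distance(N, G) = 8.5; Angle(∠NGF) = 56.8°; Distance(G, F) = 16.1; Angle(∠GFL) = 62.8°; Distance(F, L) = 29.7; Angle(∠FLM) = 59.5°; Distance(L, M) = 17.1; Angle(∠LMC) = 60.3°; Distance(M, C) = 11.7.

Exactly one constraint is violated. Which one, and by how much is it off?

Distance(M, C) = 11.7 — off by 3.50.

N = (0.00, 0.00) ✓; NG at -38.90° ✓; |NG| = 8.500 ✓; ∠NGF = 56.80° ✓; |GF| = 16.10 ✓; ∠GFL = 62.80° ✓; |FL| = 29.70 ✓; ∠FLM = 59.50° ✓; |LM| = 17.10 ✓; ∠LMC = 60.30° ✓; |MC| = 15.20 ✗.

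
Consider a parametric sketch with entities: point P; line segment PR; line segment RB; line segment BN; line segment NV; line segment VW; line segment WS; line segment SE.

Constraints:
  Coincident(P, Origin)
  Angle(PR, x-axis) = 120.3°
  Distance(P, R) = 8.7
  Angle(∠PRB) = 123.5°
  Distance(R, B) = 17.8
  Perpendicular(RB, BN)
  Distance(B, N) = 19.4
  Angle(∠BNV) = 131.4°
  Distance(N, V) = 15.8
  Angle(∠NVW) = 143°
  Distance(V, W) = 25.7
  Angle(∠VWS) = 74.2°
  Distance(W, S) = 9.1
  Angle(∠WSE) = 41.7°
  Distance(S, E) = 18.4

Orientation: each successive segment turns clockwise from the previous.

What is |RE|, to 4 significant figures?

39.73

P is at the origin; PR runs at 120.3° with length 8.7, so R = (-4.389, 7.512). ∠PRB = 123.5° gives RB at 63.80° from the x-axis; with |RB| = 17.8, B = (3.469, 23.48). The perpendicularity gives BN at right angles to RB, so BN runs at -26.20°; with |BN| = 19.4, N = (20.88, 14.92). ∠BNV = 131.4° gives NV at -74.80° from the x-axis; with |NV| = 15.8, V = (25.02, -0.3297). ∠NVW = 143.0° gives VW at -111.8° from the x-axis; with |VW| = 25.7, W = (15.47, -24.19). ∠VWS = 74.2° gives WS at 142.4° from the x-axis; with |WS| = 9.1, S = (8.265, -18.64). ∠WSE = 41.7° gives SE at 4.100° from the x-axis; with |SE| = 18.4, E = (26.62, -17.32). Then |RE| = |E − R| = 39.73.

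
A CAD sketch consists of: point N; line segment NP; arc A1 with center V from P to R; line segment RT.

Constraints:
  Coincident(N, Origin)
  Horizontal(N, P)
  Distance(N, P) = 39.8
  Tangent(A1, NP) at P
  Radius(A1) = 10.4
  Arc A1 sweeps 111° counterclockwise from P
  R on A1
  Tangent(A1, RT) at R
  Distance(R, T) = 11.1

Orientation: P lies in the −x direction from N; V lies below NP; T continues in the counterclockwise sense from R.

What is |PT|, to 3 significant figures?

25.2

N is at the origin; NP is horizontal with |NP| = 39.8 and P on the −x side, so P = (-39.8, 0.00). The tangent condition forces VP to be normal to NP, so V = P + (0, -10.4) = (-39.8, -10.4). On A1, P sits at bearing 90° from V; a 111° counterclockwise sweep puts R at bearing 201°, so R = V + 10.4·(cos 201°, sin 201°) = (-49.5, -14.1). Tangency of A1 to RT means the radius VR is perpendicular to RT, so RT runs along (−sin 201°, cos 201°); with |RT| = 11.1, T = (-45.5, -24.5). Then |PT| = |T − P| = 25.2.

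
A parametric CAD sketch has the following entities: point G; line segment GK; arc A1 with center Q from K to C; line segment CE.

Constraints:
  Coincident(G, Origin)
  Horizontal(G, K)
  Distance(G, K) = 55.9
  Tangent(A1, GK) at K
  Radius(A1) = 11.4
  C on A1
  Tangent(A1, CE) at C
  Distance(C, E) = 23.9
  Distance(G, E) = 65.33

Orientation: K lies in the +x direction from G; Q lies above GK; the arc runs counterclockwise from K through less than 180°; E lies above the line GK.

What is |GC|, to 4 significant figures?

67.90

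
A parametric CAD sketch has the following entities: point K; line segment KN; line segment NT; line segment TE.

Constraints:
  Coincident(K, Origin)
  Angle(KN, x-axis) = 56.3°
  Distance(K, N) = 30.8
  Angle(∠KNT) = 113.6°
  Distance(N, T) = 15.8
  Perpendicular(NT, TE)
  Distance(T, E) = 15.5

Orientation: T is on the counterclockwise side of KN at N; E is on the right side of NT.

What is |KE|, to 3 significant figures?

52.0

∠KNT = 113.6°, so NT runs at 56.3° + (180° − 113.6°) = 123° from the x-axis; with |NT| = 15.8, T = N + 15.8·(cos 123°, sin 123°) = (8.55, 38.9). NT ⟂ TE; with |TE| = 15.5 on the right of NT, E = T + 15.5·(0.842, 0.540) = (21.6, 47.3). Then |KE| = |E − K| = 52.0.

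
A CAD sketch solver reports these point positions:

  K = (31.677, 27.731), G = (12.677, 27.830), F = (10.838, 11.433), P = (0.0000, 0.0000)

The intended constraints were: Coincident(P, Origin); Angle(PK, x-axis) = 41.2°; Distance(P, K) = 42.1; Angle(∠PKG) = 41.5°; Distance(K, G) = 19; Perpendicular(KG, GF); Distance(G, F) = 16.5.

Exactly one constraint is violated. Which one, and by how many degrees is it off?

Perpendicular(KG, GF) — off by 6.10°.

P = (0.00, 0.00) ✓; PK at 41.20° ✓; |PK| = 42.10 ✓; ∠PKG = 41.50° ✓; |KG| = 19.00 ✓; ∠(KG, GF) = 83.90° ✗; |GF| = 16.50 ✓.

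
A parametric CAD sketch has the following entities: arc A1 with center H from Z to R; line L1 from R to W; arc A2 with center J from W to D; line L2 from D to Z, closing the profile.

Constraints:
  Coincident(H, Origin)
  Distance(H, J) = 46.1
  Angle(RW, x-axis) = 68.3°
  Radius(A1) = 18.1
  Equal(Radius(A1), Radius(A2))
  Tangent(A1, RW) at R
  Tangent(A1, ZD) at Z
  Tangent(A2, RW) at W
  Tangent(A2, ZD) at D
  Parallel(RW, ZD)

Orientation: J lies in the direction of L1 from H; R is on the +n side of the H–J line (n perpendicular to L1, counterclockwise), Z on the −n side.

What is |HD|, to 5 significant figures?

49.526

Tangency of A1 to both parallel lines with radius 18.1 puts R and Z at H ± 18.1·n: R = (-16.817, 6.6924), Z = (16.817, -6.6924). Equal radii place W and D the same way about J: W = J + 18.1·n = (0.22803, 49.525), D = J − 18.1·n = (33.863, 36.141). Then |HD| = |D − H| = 49.526.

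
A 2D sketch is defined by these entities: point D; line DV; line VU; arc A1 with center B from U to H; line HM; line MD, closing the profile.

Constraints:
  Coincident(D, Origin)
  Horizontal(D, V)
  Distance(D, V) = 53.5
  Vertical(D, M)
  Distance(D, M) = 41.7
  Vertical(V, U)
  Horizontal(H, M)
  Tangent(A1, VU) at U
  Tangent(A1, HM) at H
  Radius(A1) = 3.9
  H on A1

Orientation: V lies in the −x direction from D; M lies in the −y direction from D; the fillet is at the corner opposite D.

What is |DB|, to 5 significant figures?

62.362

DM is vertical with |DM| = 41.7 and M on the −y side, so M = (0.0000, -41.700). The virtual corner opposite D is at (-53.500, -41.700). Since A1 is tangent to VU there, BU ⟂ VU and since A1 is tangent to HM there, BH ⟂ HM, with radius 3.9, so the center B sits 3.9 in from both sides at B = (-49.600, -37.800). Then |DB| = |B − D| = 62.362.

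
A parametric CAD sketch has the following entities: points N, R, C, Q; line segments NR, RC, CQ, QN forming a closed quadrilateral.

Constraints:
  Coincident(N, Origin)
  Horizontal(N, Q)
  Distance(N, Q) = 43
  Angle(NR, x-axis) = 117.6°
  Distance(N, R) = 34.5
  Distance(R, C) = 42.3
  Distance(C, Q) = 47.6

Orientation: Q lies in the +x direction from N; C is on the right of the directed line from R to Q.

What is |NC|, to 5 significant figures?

10.488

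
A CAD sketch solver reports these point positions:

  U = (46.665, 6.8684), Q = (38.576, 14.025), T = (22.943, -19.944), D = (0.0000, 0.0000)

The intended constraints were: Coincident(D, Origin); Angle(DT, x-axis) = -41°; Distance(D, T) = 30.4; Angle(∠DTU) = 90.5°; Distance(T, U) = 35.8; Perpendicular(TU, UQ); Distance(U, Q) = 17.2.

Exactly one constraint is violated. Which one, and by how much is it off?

Distance(U, Q) = 17.2 — off by 6.40.

D = (0.00, 0.00) ✓; DT at -41.00° ✓; |DT| = 30.40 ✓; ∠DTU = 90.50° ✓; |TU| = 35.80 ✓; ∠(TU, UQ) = 90.00° ✓; |UQ| = 10.80 ✗.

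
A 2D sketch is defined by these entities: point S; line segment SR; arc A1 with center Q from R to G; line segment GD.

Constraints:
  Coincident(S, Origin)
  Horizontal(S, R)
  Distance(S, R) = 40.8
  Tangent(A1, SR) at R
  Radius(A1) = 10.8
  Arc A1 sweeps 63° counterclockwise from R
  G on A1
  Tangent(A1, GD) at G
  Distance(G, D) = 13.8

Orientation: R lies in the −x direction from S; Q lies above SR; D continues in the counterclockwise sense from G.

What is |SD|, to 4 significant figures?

30.85

On A1, R sits at bearing -90° from Q; a 63° counterclockwise sweep puts G at bearing -27°, so G = Q + 10.8·(cos -27°, sin -27°) = (-31.18, 5.897). Since A1 is tangent to GD there, QG ⟂ GD, so GD runs along (−sin -27°, cos -27°); with |GD| = 13.8, D = (-24.91, 18.19). Then |SD| = |D − S| = 30.85.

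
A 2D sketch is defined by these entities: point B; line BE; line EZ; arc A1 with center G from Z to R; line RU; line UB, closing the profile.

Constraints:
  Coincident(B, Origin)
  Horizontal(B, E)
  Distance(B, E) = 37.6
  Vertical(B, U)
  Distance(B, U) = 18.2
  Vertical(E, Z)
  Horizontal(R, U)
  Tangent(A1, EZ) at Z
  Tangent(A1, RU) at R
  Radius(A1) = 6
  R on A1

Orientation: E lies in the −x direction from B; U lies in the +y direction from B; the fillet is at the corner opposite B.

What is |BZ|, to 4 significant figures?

39.53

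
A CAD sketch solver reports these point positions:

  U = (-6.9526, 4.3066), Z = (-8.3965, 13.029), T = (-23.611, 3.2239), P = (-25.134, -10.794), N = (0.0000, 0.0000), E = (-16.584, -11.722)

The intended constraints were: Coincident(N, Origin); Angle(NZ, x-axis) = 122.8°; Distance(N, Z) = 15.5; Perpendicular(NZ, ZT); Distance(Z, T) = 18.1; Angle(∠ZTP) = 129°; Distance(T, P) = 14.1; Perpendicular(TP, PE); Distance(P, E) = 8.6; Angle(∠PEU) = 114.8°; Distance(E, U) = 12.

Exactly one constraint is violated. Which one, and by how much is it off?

Distance(E, U) = 12 — off by 6.70.

N = (0.00, 0.00) ✓; NZ at 122.8° ✓; |NZ| = 15.50 ✓; ∠(NZ, ZT) = 90.00° ✓; |ZT| = 18.10 ✓; ∠ZTP = 129.0° ✓; |TP| = 14.10 ✓; ∠(TP, PE) = 90.01° ✓; |PE| = 8.600 ✓; ∠PEU = 114.8° ✓; |EU| = 18.70 ✗.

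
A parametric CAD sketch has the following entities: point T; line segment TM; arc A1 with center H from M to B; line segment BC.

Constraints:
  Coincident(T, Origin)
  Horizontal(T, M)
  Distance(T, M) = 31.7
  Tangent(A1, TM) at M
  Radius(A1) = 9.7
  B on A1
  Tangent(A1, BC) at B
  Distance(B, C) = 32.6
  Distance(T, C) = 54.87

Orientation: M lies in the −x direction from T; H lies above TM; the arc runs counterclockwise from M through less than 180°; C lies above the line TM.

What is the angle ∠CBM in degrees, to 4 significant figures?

125.4°

T is at the origin; TM is horizontal with |TM| = 31.7 and M on the −x side, so M = (-31.70, 0.000). The tangent condition forces HM to be normal to TM, so H = M + (0, 9.7) = (-31.70, 9.700). Since HB ⟂ BC (tangency), |HC| = √(9.7² + 32.6²) = 34.01 regardless of where B sits on A1. So C lies on both circle(T, 54.87) and circle(H, 34.01); the above-TM intersection is C = (-33.21, 43.68). B is the foot of the tangent from C: B = (-22.53, 12.88).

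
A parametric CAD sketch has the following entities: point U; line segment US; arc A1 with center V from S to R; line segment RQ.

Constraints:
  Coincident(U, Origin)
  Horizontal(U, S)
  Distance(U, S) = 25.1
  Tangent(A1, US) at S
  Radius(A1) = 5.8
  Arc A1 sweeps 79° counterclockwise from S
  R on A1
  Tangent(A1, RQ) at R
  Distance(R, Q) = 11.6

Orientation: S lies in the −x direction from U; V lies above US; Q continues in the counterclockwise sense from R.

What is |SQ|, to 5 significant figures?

17.919

U is at the origin; U and S share the same y with |US| = 25.1 and S on the −x side, so S = (-25.100, 0.0000). Tangency of A1 to US means the radius VS is perpendicular to US, so V = S + (0, 5.8) = (-25.100, 5.8000). On A1, S sits at bearing -90° from V; a 79° counterclockwise sweep puts R at bearing -11°, so R = V + 5.8·(cos -11°, sin -11°) = (-19.407, 4.6933). Tangency of A1 to RQ means the radius VR is perpendicular to RQ, so RQ runs along (−sin -11°, cos -11°); with |RQ| = 11.6, Q = (-17.193, 16.080). Then |SQ| = |Q − S| = 17.919.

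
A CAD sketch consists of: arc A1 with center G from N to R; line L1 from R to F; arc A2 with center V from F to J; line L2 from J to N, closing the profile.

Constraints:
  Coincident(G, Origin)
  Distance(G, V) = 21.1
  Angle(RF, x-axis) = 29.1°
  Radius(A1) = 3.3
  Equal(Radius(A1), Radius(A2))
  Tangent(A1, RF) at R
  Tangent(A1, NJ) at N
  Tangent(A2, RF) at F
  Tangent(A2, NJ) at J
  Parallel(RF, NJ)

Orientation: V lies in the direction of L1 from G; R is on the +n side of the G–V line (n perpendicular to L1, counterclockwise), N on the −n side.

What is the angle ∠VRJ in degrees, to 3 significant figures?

8.48°

The slot axis is L1's direction at 29.1°, so u = (cos 29.1°, sin 29.1°) = (0.874, 0.486) and n = (−sin 29.1°, cos 29.1°) = (-0.486, 0.874). G is at the origin and V lies 21.1 along u from G, so V = 21.1·u = (18.4, 10.3). Tangency of A1 to both parallel lines with radius 3.3 puts R and N at G ± 3.3·n: R = (-1.60, 2.88), N = (1.60, -2.88). Equal radii place F and J the same way about V: F = V + 3.3·n = (16.8, 13.1), J = V − 3.3·n = (20.0, 7.38). Then cos ∠VRJ = RV·RJ / (|RV||RJ|), giving 8.48°.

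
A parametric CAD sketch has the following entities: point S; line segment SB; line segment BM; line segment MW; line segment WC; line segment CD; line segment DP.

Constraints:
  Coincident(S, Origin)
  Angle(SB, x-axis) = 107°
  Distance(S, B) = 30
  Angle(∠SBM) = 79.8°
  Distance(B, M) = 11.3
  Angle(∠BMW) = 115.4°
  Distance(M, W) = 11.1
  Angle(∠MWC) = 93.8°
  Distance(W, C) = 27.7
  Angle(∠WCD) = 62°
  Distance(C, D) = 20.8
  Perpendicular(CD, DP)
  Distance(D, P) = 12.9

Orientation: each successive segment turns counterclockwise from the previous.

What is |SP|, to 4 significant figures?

27.07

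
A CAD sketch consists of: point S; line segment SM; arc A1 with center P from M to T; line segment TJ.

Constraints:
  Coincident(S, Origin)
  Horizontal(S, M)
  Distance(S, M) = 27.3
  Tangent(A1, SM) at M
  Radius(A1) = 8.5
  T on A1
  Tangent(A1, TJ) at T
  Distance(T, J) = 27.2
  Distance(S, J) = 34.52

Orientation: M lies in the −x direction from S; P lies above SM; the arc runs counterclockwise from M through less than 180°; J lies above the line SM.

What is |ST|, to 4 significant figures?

20.10

S is at the origin; SM is horizontal with |SM| = 27.3 and M on the −x side, so M = (-27.30, 0.000). The tangent condition forces PM to be normal to SM, so P = M + (0, 8.5) = (-27.30, 8.500). Since PT ⟂ TJ (tangency), |PJ| = √(8.5² + 27.2²) = 28.50 regardless of where T sits on A1. So J lies on both circle(S, 34.52) and circle(P, 28.50); the above-SM intersection is J = (-11.83, 32.43). T is the foot of the tangent from J: T = (-19.11, 6.224).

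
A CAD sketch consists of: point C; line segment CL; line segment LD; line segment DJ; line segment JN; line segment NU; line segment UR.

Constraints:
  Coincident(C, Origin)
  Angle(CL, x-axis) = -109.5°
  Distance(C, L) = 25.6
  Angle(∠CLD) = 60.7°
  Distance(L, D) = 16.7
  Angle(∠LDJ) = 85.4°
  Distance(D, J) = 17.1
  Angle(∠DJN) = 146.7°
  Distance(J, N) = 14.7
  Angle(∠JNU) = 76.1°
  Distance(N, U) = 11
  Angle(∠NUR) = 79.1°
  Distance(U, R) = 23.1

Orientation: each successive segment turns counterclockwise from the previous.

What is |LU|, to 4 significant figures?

20.01

C is at the origin; CL runs at -109.5° with length 25.6, so L = (-8.545, -24.13). ∠CLD = 60.7° gives LD at 9.800° from the x-axis; with |LD| = 16.7, D = (7.911, -21.29). ∠LDJ = 85.4° gives DJ at 104.4° from the x-axis; with |DJ| = 17.1, J = (3.658, -4.726). ∠DJN = 146.7° gives JN at 137.7° from the x-axis; with |JN| = 14.7, N = (-7.214, 5.167). ∠JNU = 76.1° gives NU at -118.4° from the x-axis; with |NU| = 11.0, U = (-12.45, -4.509). Then |LU| = |U − L| = 20.01.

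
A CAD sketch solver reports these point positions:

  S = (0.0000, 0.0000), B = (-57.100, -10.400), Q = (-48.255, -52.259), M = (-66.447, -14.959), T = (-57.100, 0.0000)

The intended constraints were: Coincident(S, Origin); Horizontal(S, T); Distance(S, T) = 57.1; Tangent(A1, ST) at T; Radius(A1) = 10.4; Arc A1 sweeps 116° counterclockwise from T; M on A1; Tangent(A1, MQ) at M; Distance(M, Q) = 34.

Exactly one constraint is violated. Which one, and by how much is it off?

Distance(M, Q) = 34 — off by 7.50.

S = (0.00, 0.00) ✓; S.y = 0.00, T.y = 0.00 ✓; |ST| = 57.10 ✓; ∠(BT, TS) = 90.00° ✓; |BT| = 10.40 ✓; bearing(B→M) − bearing(B→T) = 116.0° ✓; |BM| = 10.40 ✓; ∠(BM, MQ) = 90.00° ✓; |MQ| = 41.50 ✗.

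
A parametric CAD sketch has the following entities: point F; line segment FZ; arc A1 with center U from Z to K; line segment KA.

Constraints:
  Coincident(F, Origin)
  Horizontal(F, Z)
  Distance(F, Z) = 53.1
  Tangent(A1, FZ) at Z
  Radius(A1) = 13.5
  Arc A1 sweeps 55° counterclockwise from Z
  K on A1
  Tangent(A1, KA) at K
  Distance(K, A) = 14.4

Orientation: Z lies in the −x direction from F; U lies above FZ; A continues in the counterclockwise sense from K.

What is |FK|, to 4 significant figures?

42.43

F is at the origin; FZ is horizontal with |FZ| = 53.1 and Z on the −x side, so Z = (-53.10, 0.000). Since A1 is tangent to FZ there, UZ ⟂ FZ, so U = Z + (0, 13.5) = (-53.10, 13.50). On A1, Z sits at bearing -90° from U; a 55° counterclockwise sweep puts K at bearing -35°, so K = U + 13.5·(cos -35°, sin -35°) = (-42.04, 5.757). Then |FK| = |K − F| = 42.43.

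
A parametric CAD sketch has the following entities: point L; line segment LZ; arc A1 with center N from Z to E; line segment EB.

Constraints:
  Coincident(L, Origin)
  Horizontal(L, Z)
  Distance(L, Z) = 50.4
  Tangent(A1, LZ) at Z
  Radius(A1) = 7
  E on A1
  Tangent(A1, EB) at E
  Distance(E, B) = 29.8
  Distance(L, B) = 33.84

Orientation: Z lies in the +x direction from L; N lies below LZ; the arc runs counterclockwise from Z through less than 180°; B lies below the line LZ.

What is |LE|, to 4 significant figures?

45.46

L is at the origin; LZ is horizontal with |LZ| = 50.4 and Z on the +x side, so Z = (50.40, 0.000). The tangent condition forces NZ to be normal to LZ, so N = Z + (0, -7) = (50.40, -7.000). Since NE ⟂ EB (tangency), |NB| = √(7.0² + 29.8²) = 30.61 regardless of where E sits on A1. So B lies on both circle(L, 33.84) and circle(N, 30.61); the below-LZ intersection is B = (24.51, -23.33). E is the foot of the tangent from B: E = (45.41, -2.091).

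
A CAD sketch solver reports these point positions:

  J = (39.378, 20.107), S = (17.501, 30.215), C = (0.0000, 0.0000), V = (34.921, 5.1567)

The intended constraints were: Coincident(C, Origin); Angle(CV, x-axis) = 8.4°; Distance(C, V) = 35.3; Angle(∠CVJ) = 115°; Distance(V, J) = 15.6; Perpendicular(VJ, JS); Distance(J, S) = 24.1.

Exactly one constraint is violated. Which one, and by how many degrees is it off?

Perpendicular(VJ, JS) — off by 8.20°.

C = (0.00, 0.00) ✓; CV at 8.400° ✓; |CV| = 35.30 ✓; ∠CVJ = 115.0° ✓; |VJ| = 15.60 ✓; ∠(VJ, JS) = 81.80° ✗; |JS| = 24.10 ✓.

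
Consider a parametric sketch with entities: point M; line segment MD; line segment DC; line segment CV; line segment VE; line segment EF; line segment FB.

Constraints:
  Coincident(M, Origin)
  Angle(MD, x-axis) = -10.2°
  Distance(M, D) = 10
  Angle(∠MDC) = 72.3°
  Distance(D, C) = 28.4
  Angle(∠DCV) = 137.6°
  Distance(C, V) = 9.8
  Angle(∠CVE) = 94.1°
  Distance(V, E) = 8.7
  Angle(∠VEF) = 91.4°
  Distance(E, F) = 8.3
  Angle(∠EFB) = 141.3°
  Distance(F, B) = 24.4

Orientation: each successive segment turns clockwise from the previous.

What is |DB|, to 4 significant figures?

23.20

∠VEF = 91.4° gives EF at 25.20° from the x-axis; with |EF| = 8.3, F = (-8.674, -18.68). ∠EFB = 141.3° gives FB at -13.50° from the x-axis; with |FB| = 24.4, B = (15.05, -24.38). Then |DB| = |B − D| = 23.20.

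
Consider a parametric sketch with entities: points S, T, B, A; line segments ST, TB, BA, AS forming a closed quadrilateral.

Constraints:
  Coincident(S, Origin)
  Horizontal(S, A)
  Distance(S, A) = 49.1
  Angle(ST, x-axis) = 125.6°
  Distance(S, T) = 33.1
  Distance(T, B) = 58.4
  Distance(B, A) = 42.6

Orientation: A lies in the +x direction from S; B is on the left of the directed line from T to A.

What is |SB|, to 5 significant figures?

55.481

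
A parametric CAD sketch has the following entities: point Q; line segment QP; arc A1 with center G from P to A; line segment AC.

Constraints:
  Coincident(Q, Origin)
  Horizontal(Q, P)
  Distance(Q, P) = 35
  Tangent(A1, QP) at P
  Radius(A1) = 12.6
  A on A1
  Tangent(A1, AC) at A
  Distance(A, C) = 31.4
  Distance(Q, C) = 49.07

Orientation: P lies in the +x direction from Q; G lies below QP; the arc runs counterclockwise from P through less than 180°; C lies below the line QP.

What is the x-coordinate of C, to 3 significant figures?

22.0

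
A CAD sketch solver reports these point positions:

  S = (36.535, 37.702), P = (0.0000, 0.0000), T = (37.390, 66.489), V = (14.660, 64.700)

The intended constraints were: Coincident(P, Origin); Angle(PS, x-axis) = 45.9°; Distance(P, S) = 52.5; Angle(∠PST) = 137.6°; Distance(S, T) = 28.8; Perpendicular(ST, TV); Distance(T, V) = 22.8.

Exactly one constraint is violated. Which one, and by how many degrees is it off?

Perpendicular(ST, TV) — off by 6.20°.

P = (0.00, 0.00) ✓; PS at 45.90° ✓; |PS| = 52.50 ✓; ∠PST = 137.6° ✓; |ST| = 28.80 ✓; ∠(ST, TV) = 96.20° ✗; |TV| = 22.80 ✓.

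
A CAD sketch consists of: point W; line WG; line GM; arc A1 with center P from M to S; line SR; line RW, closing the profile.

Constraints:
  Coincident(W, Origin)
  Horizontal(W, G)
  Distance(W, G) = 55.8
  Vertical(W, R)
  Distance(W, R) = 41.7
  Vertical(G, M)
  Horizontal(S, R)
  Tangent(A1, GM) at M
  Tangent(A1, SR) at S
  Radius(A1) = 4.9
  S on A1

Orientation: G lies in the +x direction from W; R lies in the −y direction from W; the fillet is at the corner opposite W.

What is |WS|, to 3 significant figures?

65.8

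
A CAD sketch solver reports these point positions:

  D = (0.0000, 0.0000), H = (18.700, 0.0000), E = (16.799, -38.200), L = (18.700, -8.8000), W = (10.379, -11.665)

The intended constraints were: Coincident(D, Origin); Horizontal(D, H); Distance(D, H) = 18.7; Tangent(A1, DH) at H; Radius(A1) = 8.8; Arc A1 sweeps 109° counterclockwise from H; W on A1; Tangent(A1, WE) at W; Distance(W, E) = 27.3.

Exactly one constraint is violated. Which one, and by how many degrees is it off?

Tangent(A1, WE) at W — off by 5.40°.

D = (0.00, 0.00) ✓; D.y = 0.00, H.y = 0.00 ✓; |DH| = 18.70 ✓; ∠(LH, HD) = 90.00° ✓; |LH| = 8.800 ✓; bearing(L→W) − bearing(L→H) = 109.0° ✓; |LW| = 8.800 ✓; ∠(LW, WE) = 95.40° ✗; |WE| = 27.30 ✓.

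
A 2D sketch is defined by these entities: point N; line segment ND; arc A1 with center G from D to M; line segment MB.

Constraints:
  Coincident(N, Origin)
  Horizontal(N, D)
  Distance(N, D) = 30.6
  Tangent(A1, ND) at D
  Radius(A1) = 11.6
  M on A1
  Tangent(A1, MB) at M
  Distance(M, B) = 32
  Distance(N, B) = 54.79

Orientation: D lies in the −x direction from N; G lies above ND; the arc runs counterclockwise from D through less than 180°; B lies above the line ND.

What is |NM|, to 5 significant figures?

25.014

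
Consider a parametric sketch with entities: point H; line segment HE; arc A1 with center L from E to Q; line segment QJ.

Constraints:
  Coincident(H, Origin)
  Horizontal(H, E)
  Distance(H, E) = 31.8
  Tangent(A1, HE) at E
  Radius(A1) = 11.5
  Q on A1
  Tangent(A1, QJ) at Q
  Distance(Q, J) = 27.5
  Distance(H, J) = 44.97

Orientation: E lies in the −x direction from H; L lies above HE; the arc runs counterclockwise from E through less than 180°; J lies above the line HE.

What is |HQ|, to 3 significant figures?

23.6

H is at the origin; H and E share the same y with |HE| = 31.8 and E on the −x side, so E = (-31.8, 0.00). Since A1 is tangent to HE there, LE ⟂ HE, so L = E + (0, 11.5) = (-31.8, 11.5). Since LQ ⟂ QJ (tangency), |LJ| = √(11.5² + 27.5²) = 29.8 regardless of where Q sits on A1. So J lies on both circle(H, 44.97) and circle(L, 29.8); the above-HE intersection is J = (-21.5, 39.5). Q is the foot of the tangent from J: Q = (-20.3, 12.0).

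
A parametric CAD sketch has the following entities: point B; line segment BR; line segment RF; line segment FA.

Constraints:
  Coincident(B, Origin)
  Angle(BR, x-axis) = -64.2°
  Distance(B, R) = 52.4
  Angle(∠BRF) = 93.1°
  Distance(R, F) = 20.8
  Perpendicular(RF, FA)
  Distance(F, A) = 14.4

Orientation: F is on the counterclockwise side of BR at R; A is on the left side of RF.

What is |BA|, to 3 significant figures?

44.7

B is at the origin; BR runs at -64.2° with length 52.4, so R = 52.4·(cos -64.2°, sin -64.2°) = (22.8, -47.2). ∠BRF = 93.1°, so RF runs at -64.2° + (180° − 93.1°) = 22.7° from the x-axis; with |RF| = 20.8, F = R + 20.8·(cos 22.7°, sin 22.7°) = (42.0, -39.1). The perpendicularity gives FA at right angles to RF; with |FA| = 14.4 on the left of RF, A = F + 14.4·(-0.386, 0.923) = (36.4, -25.9). Then |BA| = |A − B| = 44.7.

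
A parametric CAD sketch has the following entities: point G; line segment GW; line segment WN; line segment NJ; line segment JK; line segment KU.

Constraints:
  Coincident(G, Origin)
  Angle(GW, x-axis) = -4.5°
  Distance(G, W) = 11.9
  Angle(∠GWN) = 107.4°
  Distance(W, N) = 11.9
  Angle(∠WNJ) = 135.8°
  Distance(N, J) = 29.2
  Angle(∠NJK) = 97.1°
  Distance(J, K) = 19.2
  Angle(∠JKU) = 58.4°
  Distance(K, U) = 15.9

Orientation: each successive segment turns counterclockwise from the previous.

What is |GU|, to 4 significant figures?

21.27

G is at the origin; GW runs at -4.5° with length 11.9, so W = (11.86, -0.9337). ∠GWN = 107.4° gives WN at 68.10° from the x-axis; with |WN| = 11.9, N = (16.30, 10.11). ∠WNJ = 135.8° gives NJ at 112.3° from the x-axis; with |NJ| = 29.2, J = (5.222, 37.12). ∠NJK = 97.1° gives JK at -164.8° from the x-axis; with |JK| = 19.2, K = (-13.31, 32.09). ∠JKU = 58.4° gives KU at -43.20° from the x-axis; with |KU| = 15.9, U = (-1.716, 21.21). Then |GU| = |U − G| = 21.27.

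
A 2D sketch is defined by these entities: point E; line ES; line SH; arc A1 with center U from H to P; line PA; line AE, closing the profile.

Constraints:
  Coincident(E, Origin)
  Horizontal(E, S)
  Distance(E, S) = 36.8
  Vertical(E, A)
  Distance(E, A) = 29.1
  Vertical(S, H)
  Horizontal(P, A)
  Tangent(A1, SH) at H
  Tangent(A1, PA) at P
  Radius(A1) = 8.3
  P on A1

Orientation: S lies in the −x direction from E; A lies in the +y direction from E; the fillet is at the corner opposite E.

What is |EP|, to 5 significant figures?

40.732

E is at the origin; E and S share the same y with |ES| = 36.8 and S on the −x side, so S = (-36.800, 0.0000). E and A share the same x with |EA| = 29.1 and A on the +y side, so A = (0.0000, 29.100). The virtual corner opposite E is at (-36.800, 29.100). Tangency of A1 to SH means the radius UH is perpendicular to SH and tangency of A1 to PA means the radius UP is perpendicular to PA, with radius 8.3, so the center U sits 8.3 in from both sides at U = (-28.500, 20.800). That places the tangent points at H = (-36.800, 20.800) on SH and P = (-28.500, 29.100) on PA. Then |EP| = |P − E| = 40.732.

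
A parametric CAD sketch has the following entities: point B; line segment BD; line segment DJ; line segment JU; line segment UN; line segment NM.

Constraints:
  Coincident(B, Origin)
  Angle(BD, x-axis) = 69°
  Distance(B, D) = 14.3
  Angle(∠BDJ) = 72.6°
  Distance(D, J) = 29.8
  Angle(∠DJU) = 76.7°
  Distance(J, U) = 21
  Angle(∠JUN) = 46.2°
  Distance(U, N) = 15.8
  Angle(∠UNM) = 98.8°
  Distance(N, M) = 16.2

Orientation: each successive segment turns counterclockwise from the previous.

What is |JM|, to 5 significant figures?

3.8392

∠JUN = 46.2° gives UN at 53.500° from the x-axis; with |UN| = 15.8, N = (-11.680, 7.2225). ∠UNM = 98.8° gives NM at 134.70° from the x-axis; with |NM| = 16.2, M = (-23.075, 18.737). Then |JM| = |M − J| = 3.8392.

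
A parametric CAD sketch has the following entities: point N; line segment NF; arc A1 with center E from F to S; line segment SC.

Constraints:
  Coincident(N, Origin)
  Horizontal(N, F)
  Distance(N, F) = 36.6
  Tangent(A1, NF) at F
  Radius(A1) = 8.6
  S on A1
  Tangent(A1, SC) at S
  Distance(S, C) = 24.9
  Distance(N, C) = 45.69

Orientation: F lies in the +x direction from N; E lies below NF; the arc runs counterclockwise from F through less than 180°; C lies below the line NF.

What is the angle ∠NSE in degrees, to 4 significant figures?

156.2°

Checks: N = (0.00, 0.00) ✓; |ES| = 8.600 ✓; ∠(ES, SC) = 90.00° ✓; |SC| = 24.90 ✓; |NC| = 45.69 ✓.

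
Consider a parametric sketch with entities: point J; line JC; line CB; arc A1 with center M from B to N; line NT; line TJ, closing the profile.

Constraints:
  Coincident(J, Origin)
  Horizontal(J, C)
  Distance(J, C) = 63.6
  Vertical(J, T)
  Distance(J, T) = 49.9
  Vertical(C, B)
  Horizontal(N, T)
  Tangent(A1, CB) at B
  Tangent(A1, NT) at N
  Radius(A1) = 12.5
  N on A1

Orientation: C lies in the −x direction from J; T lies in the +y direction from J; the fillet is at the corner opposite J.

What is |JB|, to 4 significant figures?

73.78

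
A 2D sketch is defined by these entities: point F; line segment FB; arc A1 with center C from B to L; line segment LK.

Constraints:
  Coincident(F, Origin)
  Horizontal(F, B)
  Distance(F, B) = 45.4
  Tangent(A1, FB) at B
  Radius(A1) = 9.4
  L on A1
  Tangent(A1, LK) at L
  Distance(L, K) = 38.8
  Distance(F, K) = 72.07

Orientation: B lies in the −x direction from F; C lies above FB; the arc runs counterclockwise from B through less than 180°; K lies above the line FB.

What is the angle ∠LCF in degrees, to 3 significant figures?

36.7°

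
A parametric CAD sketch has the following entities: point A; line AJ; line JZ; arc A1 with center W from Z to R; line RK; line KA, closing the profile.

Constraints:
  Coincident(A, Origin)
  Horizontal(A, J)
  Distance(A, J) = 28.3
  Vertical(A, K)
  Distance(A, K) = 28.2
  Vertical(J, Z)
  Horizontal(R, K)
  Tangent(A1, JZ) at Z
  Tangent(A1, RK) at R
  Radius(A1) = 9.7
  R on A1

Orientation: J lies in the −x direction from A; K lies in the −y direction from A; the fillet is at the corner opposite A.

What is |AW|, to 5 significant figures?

26.234

A is at the origin; AJ is horizontal with |AJ| = 28.3 and J on the −x side, so J = (-28.300, 0.0000). A and K share the same x with |AK| = 28.2 and K on the −y side, so K = (0.0000, -28.200). The virtual corner opposite A is at (-28.300, -28.200). A1 meets JZ tangentially, so WZ is at right angles to JZ and since A1 is tangent to RK there, WR ⟂ RK, with radius 9.7, so the center W sits 9.7 in from both sides at W = (-18.600, -18.500). Then |AW| = |W − A| = 26.234.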